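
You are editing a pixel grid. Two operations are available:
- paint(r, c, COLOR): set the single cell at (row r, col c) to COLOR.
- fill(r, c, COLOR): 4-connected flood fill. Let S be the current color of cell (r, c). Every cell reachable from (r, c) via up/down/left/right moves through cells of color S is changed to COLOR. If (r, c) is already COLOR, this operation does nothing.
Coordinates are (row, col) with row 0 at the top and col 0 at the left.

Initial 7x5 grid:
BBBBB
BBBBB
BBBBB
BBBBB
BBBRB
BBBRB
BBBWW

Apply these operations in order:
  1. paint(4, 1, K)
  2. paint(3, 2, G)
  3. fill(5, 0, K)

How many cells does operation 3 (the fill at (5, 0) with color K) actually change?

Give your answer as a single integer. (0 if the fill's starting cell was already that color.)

After op 1 paint(4,1,K):
BBBBB
BBBBB
BBBBB
BBBBB
BKBRB
BBBRB
BBBWW
After op 2 paint(3,2,G):
BBBBB
BBBBB
BBBBB
BBGBB
BKBRB
BBBRB
BBBWW
After op 3 fill(5,0,K) [29 cells changed]:
KKKKK
KKKKK
KKKKK
KKGKK
KKKRK
KKKRK
KKKWW

Answer: 29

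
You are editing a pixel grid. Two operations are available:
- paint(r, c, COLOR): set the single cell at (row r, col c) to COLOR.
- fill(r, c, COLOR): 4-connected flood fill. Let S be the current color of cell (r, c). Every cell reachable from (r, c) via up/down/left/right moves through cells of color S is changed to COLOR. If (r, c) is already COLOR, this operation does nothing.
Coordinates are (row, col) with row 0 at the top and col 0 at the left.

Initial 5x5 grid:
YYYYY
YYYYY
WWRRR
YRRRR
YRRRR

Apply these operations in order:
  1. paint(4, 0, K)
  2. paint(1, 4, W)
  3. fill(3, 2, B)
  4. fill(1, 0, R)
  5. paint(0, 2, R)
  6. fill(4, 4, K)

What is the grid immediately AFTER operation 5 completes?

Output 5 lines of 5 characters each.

Answer: RRRRR
RRRRW
WWBBB
YBBBB
KBBBB

Derivation:
After op 1 paint(4,0,K):
YYYYY
YYYYY
WWRRR
YRRRR
KRRRR
After op 2 paint(1,4,W):
YYYYY
YYYYW
WWRRR
YRRRR
KRRRR
After op 3 fill(3,2,B) [11 cells changed]:
YYYYY
YYYYW
WWBBB
YBBBB
KBBBB
After op 4 fill(1,0,R) [9 cells changed]:
RRRRR
RRRRW
WWBBB
YBBBB
KBBBB
After op 5 paint(0,2,R):
RRRRR
RRRRW
WWBBB
YBBBB
KBBBB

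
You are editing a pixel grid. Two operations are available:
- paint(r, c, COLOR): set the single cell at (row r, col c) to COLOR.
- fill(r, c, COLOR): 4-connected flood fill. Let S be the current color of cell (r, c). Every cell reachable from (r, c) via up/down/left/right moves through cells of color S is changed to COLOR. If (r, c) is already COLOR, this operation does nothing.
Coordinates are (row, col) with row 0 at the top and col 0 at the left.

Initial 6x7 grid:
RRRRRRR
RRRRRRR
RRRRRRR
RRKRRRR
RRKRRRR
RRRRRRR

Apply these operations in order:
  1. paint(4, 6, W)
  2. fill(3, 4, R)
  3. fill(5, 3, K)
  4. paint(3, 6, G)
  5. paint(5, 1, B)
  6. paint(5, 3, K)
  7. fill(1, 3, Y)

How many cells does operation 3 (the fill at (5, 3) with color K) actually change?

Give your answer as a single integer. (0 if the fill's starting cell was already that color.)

Answer: 39

Derivation:
After op 1 paint(4,6,W):
RRRRRRR
RRRRRRR
RRRRRRR
RRKRRRR
RRKRRRW
RRRRRRR
After op 2 fill(3,4,R) [0 cells changed]:
RRRRRRR
RRRRRRR
RRRRRRR
RRKRRRR
RRKRRRW
RRRRRRR
After op 3 fill(5,3,K) [39 cells changed]:
KKKKKKK
KKKKKKK
KKKKKKK
KKKKKKK
KKKKKKW
KKKKKKK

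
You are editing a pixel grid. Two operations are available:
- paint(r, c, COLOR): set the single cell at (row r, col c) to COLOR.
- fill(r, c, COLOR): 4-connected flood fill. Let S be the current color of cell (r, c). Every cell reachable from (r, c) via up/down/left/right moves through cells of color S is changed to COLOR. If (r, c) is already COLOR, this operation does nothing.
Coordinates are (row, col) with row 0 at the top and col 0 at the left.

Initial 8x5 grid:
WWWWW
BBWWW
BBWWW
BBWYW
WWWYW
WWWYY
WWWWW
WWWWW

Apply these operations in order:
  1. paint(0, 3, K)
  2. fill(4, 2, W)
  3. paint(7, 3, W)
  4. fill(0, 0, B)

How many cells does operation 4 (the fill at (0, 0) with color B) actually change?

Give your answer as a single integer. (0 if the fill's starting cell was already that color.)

After op 1 paint(0,3,K):
WWWKW
BBWWW
BBWWW
BBWYW
WWWYW
WWWYY
WWWWW
WWWWW
After op 2 fill(4,2,W) [0 cells changed]:
WWWKW
BBWWW
BBWWW
BBWYW
WWWYW
WWWYY
WWWWW
WWWWW
After op 3 paint(7,3,W):
WWWKW
BBWWW
BBWWW
BBWYW
WWWYW
WWWYY
WWWWW
WWWWW
After op 4 fill(0,0,B) [29 cells changed]:
BBBKB
BBBBB
BBBBB
BBBYB
BBBYB
BBBYY
BBBBB
BBBBB

Answer: 29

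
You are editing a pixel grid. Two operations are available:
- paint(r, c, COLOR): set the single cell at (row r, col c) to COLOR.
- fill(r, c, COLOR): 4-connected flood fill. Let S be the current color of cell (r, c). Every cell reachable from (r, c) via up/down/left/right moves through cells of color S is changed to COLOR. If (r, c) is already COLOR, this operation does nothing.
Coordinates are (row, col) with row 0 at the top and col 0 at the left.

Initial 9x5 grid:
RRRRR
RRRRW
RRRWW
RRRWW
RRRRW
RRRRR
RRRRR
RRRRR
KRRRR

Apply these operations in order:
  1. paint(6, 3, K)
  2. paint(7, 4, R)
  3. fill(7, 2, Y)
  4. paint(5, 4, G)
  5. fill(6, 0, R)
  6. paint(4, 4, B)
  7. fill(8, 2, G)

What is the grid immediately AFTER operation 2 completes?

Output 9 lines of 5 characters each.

After op 1 paint(6,3,K):
RRRRR
RRRRW
RRRWW
RRRWW
RRRRW
RRRRR
RRRKR
RRRRR
KRRRR
After op 2 paint(7,4,R):
RRRRR
RRRRW
RRRWW
RRRWW
RRRRW
RRRRR
RRRKR
RRRRR
KRRRR

Answer: RRRRR
RRRRW
RRRWW
RRRWW
RRRRW
RRRRR
RRRKR
RRRRR
KRRRR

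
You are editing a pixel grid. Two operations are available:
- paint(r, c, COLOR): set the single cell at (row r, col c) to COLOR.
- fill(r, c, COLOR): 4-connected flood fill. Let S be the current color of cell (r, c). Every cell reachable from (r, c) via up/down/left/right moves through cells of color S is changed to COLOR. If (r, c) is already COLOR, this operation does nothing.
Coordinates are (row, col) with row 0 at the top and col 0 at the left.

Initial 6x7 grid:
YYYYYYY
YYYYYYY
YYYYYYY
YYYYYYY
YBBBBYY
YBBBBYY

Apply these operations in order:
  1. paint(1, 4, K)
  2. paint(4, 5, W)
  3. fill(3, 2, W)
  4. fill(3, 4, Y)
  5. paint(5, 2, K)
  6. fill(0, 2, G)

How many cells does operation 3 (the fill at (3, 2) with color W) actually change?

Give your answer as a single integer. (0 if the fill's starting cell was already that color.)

Answer: 32

Derivation:
After op 1 paint(1,4,K):
YYYYYYY
YYYYKYY
YYYYYYY
YYYYYYY
YBBBBYY
YBBBBYY
After op 2 paint(4,5,W):
YYYYYYY
YYYYKYY
YYYYYYY
YYYYYYY
YBBBBWY
YBBBBYY
After op 3 fill(3,2,W) [32 cells changed]:
WWWWWWW
WWWWKWW
WWWWWWW
WWWWWWW
WBBBBWW
WBBBBWW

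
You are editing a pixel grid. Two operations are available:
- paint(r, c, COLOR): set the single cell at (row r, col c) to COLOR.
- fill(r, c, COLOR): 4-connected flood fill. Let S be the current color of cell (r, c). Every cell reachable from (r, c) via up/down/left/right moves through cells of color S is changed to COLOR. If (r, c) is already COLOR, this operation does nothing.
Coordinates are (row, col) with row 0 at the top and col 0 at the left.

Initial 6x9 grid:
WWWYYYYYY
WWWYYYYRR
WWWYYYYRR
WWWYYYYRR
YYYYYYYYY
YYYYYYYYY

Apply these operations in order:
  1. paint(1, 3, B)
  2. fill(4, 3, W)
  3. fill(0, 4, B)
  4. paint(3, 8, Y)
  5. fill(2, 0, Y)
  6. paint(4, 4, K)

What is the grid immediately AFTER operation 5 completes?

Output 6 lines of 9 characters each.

Answer: YYYYYYYYY
YYYYYYYRR
YYYYYYYRR
YYYYYYYRY
YYYYYYYYY
YYYYYYYYY

Derivation:
After op 1 paint(1,3,B):
WWWYYYYYY
WWWBYYYRR
WWWYYYYRR
WWWYYYYRR
YYYYYYYYY
YYYYYYYYY
After op 2 fill(4,3,W) [35 cells changed]:
WWWWWWWWW
WWWBWWWRR
WWWWWWWRR
WWWWWWWRR
WWWWWWWWW
WWWWWWWWW
After op 3 fill(0,4,B) [47 cells changed]:
BBBBBBBBB
BBBBBBBRR
BBBBBBBRR
BBBBBBBRR
BBBBBBBBB
BBBBBBBBB
After op 4 paint(3,8,Y):
BBBBBBBBB
BBBBBBBRR
BBBBBBBRR
BBBBBBBRY
BBBBBBBBB
BBBBBBBBB
After op 5 fill(2,0,Y) [48 cells changed]:
YYYYYYYYY
YYYYYYYRR
YYYYYYYRR
YYYYYYYRY
YYYYYYYYY
YYYYYYYYY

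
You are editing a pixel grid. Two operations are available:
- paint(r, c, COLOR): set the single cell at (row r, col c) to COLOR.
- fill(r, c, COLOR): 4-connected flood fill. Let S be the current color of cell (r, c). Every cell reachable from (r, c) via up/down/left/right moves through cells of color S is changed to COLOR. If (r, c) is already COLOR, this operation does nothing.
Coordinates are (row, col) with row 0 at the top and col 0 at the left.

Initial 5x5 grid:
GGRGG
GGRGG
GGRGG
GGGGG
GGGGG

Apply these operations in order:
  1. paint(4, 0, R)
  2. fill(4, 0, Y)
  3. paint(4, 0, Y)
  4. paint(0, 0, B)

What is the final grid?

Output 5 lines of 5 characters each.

Answer: BGRGG
GGRGG
GGRGG
GGGGG
YGGGG

Derivation:
After op 1 paint(4,0,R):
GGRGG
GGRGG
GGRGG
GGGGG
RGGGG
After op 2 fill(4,0,Y) [1 cells changed]:
GGRGG
GGRGG
GGRGG
GGGGG
YGGGG
After op 3 paint(4,0,Y):
GGRGG
GGRGG
GGRGG
GGGGG
YGGGG
After op 4 paint(0,0,B):
BGRGG
GGRGG
GGRGG
GGGGG
YGGGG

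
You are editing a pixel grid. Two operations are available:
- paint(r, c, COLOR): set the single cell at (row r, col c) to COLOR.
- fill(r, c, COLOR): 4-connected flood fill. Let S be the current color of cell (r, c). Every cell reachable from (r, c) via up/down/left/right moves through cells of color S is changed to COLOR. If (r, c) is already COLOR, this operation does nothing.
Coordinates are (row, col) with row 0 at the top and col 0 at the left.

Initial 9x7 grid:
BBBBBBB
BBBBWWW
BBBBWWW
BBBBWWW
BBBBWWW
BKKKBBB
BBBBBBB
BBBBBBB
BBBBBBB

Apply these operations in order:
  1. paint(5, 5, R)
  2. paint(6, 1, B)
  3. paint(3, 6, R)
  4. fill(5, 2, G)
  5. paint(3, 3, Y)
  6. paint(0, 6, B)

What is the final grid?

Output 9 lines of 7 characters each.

After op 1 paint(5,5,R):
BBBBBBB
BBBBWWW
BBBBWWW
BBBBWWW
BBBBWWW
BKKKBRB
BBBBBBB
BBBBBBB
BBBBBBB
After op 2 paint(6,1,B):
BBBBBBB
BBBBWWW
BBBBWWW
BBBBWWW
BBBBWWW
BKKKBRB
BBBBBBB
BBBBBBB
BBBBBBB
After op 3 paint(3,6,R):
BBBBBBB
BBBBWWW
BBBBWWW
BBBBWWR
BBBBWWW
BKKKBRB
BBBBBBB
BBBBBBB
BBBBBBB
After op 4 fill(5,2,G) [3 cells changed]:
BBBBBBB
BBBBWWW
BBBBWWW
BBBBWWR
BBBBWWW
BGGGBRB
BBBBBBB
BBBBBBB
BBBBBBB
After op 5 paint(3,3,Y):
BBBBBBB
BBBBWWW
BBBBWWW
BBBYWWR
BBBBWWW
BGGGBRB
BBBBBBB
BBBBBBB
BBBBBBB
After op 6 paint(0,6,B):
BBBBBBB
BBBBWWW
BBBBWWW
BBBYWWR
BBBBWWW
BGGGBRB
BBBBBBB
BBBBBBB
BBBBBBB

Answer: BBBBBBB
BBBBWWW
BBBBWWW
BBBYWWR
BBBBWWW
BGGGBRB
BBBBBBB
BBBBBBB
BBBBBBB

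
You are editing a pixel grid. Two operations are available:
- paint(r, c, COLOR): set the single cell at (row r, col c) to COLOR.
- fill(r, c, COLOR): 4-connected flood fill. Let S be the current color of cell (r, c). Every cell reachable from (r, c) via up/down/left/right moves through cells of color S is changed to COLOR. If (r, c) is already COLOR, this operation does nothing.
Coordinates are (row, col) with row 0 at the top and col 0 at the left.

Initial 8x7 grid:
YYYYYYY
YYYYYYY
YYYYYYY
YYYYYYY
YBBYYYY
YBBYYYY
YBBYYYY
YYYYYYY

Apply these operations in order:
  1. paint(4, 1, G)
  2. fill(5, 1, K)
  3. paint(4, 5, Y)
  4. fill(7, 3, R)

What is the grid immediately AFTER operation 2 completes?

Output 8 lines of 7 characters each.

After op 1 paint(4,1,G):
YYYYYYY
YYYYYYY
YYYYYYY
YYYYYYY
YGBYYYY
YBBYYYY
YBBYYYY
YYYYYYY
After op 2 fill(5,1,K) [5 cells changed]:
YYYYYYY
YYYYYYY
YYYYYYY
YYYYYYY
YGKYYYY
YKKYYYY
YKKYYYY
YYYYYYY

Answer: YYYYYYY
YYYYYYY
YYYYYYY
YYYYYYY
YGKYYYY
YKKYYYY
YKKYYYY
YYYYYYY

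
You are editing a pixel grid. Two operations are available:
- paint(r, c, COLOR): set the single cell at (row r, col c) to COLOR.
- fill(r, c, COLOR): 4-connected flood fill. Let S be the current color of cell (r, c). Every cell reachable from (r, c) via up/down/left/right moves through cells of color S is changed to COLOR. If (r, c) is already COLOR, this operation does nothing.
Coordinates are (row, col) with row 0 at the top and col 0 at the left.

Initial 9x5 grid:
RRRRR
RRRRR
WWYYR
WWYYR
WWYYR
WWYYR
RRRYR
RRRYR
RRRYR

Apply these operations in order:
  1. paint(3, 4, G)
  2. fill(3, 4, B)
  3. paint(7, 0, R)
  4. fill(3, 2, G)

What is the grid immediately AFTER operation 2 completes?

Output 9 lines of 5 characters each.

Answer: RRRRR
RRRRR
WWYYR
WWYYB
WWYYR
WWYYR
RRRYR
RRRYR
RRRYR

Derivation:
After op 1 paint(3,4,G):
RRRRR
RRRRR
WWYYR
WWYYG
WWYYR
WWYYR
RRRYR
RRRYR
RRRYR
After op 2 fill(3,4,B) [1 cells changed]:
RRRRR
RRRRR
WWYYR
WWYYB
WWYYR
WWYYR
RRRYR
RRRYR
RRRYR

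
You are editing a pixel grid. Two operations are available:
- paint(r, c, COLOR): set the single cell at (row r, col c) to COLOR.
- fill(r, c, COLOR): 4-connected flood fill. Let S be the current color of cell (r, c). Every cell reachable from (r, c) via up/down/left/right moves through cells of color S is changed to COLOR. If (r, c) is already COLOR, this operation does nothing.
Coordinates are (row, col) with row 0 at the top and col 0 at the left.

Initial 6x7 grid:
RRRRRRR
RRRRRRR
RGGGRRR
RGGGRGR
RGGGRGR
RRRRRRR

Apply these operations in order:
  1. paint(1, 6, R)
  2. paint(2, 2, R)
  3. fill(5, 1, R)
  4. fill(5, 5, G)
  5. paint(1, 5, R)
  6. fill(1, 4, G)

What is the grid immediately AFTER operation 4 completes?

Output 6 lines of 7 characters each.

Answer: GGGGGGG
GGGGGGG
GGGGGGG
GGGGGGG
GGGGGGG
GGGGGGG

Derivation:
After op 1 paint(1,6,R):
RRRRRRR
RRRRRRR
RGGGRRR
RGGGRGR
RGGGRGR
RRRRRRR
After op 2 paint(2,2,R):
RRRRRRR
RRRRRRR
RGRGRRR
RGGGRGR
RGGGRGR
RRRRRRR
After op 3 fill(5,1,R) [0 cells changed]:
RRRRRRR
RRRRRRR
RGRGRRR
RGGGRGR
RGGGRGR
RRRRRRR
After op 4 fill(5,5,G) [32 cells changed]:
GGGGGGG
GGGGGGG
GGGGGGG
GGGGGGG
GGGGGGG
GGGGGGG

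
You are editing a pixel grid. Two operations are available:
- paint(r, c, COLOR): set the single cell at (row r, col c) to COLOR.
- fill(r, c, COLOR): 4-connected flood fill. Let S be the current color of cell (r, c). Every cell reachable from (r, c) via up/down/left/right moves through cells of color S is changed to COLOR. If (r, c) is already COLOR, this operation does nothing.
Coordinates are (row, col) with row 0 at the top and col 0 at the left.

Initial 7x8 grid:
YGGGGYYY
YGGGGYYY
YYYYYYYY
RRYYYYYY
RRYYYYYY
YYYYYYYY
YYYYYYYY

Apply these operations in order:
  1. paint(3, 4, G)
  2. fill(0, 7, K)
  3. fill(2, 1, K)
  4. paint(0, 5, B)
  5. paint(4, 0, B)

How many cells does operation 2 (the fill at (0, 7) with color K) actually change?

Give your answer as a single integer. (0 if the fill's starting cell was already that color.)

After op 1 paint(3,4,G):
YGGGGYYY
YGGGGYYY
YYYYYYYY
RRYYGYYY
RRYYYYYY
YYYYYYYY
YYYYYYYY
After op 2 fill(0,7,K) [43 cells changed]:
KGGGGKKK
KGGGGKKK
KKKKKKKK
RRKKGKKK
RRKKKKKK
KKKKKKKK
KKKKKKKK

Answer: 43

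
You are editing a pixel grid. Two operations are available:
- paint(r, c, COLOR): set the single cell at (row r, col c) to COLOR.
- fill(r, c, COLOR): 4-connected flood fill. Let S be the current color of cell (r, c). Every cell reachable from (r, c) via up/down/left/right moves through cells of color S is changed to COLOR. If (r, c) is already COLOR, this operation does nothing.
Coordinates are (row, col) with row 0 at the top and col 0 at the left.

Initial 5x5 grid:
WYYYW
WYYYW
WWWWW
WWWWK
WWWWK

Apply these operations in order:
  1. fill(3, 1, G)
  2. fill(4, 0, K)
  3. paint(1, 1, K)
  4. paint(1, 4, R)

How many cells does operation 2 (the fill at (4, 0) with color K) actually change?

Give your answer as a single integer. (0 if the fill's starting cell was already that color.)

After op 1 fill(3,1,G) [17 cells changed]:
GYYYG
GYYYG
GGGGG
GGGGK
GGGGK
After op 2 fill(4,0,K) [17 cells changed]:
KYYYK
KYYYK
KKKKK
KKKKK
KKKKK

Answer: 17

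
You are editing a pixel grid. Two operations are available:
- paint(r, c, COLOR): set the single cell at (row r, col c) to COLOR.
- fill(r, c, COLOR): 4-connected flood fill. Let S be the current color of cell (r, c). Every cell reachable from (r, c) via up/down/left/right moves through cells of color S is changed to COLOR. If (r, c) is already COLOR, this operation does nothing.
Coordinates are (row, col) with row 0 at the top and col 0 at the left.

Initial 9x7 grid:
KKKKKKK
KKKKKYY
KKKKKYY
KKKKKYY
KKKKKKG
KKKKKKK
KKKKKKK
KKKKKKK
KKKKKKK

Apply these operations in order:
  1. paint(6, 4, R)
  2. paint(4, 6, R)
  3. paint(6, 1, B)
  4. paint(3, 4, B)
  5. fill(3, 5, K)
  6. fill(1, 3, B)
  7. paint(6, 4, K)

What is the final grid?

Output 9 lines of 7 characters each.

Answer: BBBBBBB
BBBBBBB
BBBBBBB
BBBBBBB
BBBBBBR
BBBBBBB
BBBBKBB
BBBBBBB
BBBBBBB

Derivation:
After op 1 paint(6,4,R):
KKKKKKK
KKKKKYY
KKKKKYY
KKKKKYY
KKKKKKG
KKKKKKK
KKKKRKK
KKKKKKK
KKKKKKK
After op 2 paint(4,6,R):
KKKKKKK
KKKKKYY
KKKKKYY
KKKKKYY
KKKKKKR
KKKKKKK
KKKKRKK
KKKKKKK
KKKKKKK
After op 3 paint(6,1,B):
KKKKKKK
KKKKKYY
KKKKKYY
KKKKKYY
KKKKKKR
KKKKKKK
KBKKRKK
KKKKKKK
KKKKKKK
After op 4 paint(3,4,B):
KKKKKKK
KKKKKYY
KKKKKYY
KKKKBYY
KKKKKKR
KKKKKKK
KBKKRKK
KKKKKKK
KKKKKKK
After op 5 fill(3,5,K) [6 cells changed]:
KKKKKKK
KKKKKKK
KKKKKKK
KKKKBKK
KKKKKKR
KKKKKKK
KBKKRKK
KKKKKKK
KKKKKKK
After op 6 fill(1,3,B) [59 cells changed]:
BBBBBBB
BBBBBBB
BBBBBBB
BBBBBBB
BBBBBBR
BBBBBBB
BBBBRBB
BBBBBBB
BBBBBBB
After op 7 paint(6,4,K):
BBBBBBB
BBBBBBB
BBBBBBB
BBBBBBB
BBBBBBR
BBBBBBB
BBBBKBB
BBBBBBB
BBBBBBB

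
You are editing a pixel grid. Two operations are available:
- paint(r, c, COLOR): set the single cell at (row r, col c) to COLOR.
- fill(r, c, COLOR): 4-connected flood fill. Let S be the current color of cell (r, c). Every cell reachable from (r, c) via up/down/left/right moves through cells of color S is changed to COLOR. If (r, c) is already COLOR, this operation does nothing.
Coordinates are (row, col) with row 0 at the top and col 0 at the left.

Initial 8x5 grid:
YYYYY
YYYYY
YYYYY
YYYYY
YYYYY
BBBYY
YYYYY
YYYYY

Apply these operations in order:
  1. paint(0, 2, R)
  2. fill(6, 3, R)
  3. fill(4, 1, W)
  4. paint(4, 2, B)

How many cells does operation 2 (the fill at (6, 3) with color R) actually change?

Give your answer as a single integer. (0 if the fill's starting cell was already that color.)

After op 1 paint(0,2,R):
YYRYY
YYYYY
YYYYY
YYYYY
YYYYY
BBBYY
YYYYY
YYYYY
After op 2 fill(6,3,R) [36 cells changed]:
RRRRR
RRRRR
RRRRR
RRRRR
RRRRR
BBBRR
RRRRR
RRRRR

Answer: 36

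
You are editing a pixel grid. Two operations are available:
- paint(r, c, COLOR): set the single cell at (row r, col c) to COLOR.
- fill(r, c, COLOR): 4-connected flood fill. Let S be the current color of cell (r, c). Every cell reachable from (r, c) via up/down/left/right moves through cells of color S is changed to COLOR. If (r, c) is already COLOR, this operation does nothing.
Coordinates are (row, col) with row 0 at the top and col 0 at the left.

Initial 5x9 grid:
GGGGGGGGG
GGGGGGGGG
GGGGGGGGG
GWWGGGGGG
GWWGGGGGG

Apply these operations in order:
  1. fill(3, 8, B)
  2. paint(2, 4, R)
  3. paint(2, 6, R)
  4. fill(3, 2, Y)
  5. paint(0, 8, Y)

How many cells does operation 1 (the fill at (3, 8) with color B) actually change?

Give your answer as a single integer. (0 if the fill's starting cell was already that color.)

After op 1 fill(3,8,B) [41 cells changed]:
BBBBBBBBB
BBBBBBBBB
BBBBBBBBB
BWWBBBBBB
BWWBBBBBB

Answer: 41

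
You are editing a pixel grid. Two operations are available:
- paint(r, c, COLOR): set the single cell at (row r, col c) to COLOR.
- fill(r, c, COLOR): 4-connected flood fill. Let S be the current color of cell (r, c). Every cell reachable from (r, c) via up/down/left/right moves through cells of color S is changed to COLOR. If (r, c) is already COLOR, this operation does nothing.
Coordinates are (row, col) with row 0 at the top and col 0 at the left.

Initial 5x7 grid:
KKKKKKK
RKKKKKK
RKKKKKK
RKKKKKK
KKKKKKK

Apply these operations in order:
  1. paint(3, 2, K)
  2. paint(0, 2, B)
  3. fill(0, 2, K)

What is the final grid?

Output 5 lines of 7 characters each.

Answer: KKKKKKK
RKKKKKK
RKKKKKK
RKKKKKK
KKKKKKK

Derivation:
After op 1 paint(3,2,K):
KKKKKKK
RKKKKKK
RKKKKKK
RKKKKKK
KKKKKKK
After op 2 paint(0,2,B):
KKBKKKK
RKKKKKK
RKKKKKK
RKKKKKK
KKKKKKK
After op 3 fill(0,2,K) [1 cells changed]:
KKKKKKK
RKKKKKK
RKKKKKK
RKKKKKK
KKKKKKK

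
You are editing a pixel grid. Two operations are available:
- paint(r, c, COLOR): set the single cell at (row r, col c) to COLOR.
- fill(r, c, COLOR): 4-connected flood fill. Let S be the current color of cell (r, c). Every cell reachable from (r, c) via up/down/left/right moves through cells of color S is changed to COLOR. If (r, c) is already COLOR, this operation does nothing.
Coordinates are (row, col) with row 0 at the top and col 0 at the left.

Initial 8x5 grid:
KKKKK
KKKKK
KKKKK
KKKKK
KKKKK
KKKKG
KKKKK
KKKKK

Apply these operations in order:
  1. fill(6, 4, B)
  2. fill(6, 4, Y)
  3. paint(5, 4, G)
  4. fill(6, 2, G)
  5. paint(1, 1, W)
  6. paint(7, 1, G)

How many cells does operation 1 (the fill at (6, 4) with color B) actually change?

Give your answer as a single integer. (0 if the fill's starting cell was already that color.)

Answer: 39

Derivation:
After op 1 fill(6,4,B) [39 cells changed]:
BBBBB
BBBBB
BBBBB
BBBBB
BBBBB
BBBBG
BBBBB
BBBBB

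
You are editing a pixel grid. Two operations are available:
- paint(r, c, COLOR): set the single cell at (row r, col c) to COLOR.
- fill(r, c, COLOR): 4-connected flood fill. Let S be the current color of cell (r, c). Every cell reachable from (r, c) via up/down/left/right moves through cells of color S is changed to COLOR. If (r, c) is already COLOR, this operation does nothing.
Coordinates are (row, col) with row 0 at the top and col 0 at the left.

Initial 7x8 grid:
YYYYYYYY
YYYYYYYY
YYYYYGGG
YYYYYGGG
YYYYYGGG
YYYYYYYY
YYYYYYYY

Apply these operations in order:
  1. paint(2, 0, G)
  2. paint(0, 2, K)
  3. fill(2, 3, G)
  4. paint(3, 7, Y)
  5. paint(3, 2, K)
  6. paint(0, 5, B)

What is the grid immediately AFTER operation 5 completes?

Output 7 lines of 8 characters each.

After op 1 paint(2,0,G):
YYYYYYYY
YYYYYYYY
GYYYYGGG
YYYYYGGG
YYYYYGGG
YYYYYYYY
YYYYYYYY
After op 2 paint(0,2,K):
YYKYYYYY
YYYYYYYY
GYYYYGGG
YYYYYGGG
YYYYYGGG
YYYYYYYY
YYYYYYYY
After op 3 fill(2,3,G) [45 cells changed]:
GGKGGGGG
GGGGGGGG
GGGGGGGG
GGGGGGGG
GGGGGGGG
GGGGGGGG
GGGGGGGG
After op 4 paint(3,7,Y):
GGKGGGGG
GGGGGGGG
GGGGGGGG
GGGGGGGY
GGGGGGGG
GGGGGGGG
GGGGGGGG
After op 5 paint(3,2,K):
GGKGGGGG
GGGGGGGG
GGGGGGGG
GGKGGGGY
GGGGGGGG
GGGGGGGG
GGGGGGGG

Answer: GGKGGGGG
GGGGGGGG
GGGGGGGG
GGKGGGGY
GGGGGGGG
GGGGGGGG
GGGGGGGG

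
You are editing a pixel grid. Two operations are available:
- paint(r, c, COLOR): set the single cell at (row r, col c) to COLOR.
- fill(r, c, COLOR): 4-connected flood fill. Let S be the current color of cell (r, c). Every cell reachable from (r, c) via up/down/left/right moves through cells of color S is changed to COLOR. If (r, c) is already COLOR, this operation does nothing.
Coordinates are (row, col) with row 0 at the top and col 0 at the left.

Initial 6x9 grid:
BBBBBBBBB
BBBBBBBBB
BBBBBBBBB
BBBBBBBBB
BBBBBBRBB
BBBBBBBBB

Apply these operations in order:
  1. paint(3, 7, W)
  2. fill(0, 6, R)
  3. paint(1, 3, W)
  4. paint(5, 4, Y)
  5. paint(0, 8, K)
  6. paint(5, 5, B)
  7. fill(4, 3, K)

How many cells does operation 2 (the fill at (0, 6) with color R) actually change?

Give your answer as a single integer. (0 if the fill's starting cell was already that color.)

Answer: 52

Derivation:
After op 1 paint(3,7,W):
BBBBBBBBB
BBBBBBBBB
BBBBBBBBB
BBBBBBBWB
BBBBBBRBB
BBBBBBBBB
After op 2 fill(0,6,R) [52 cells changed]:
RRRRRRRRR
RRRRRRRRR
RRRRRRRRR
RRRRRRRWR
RRRRRRRRR
RRRRRRRRR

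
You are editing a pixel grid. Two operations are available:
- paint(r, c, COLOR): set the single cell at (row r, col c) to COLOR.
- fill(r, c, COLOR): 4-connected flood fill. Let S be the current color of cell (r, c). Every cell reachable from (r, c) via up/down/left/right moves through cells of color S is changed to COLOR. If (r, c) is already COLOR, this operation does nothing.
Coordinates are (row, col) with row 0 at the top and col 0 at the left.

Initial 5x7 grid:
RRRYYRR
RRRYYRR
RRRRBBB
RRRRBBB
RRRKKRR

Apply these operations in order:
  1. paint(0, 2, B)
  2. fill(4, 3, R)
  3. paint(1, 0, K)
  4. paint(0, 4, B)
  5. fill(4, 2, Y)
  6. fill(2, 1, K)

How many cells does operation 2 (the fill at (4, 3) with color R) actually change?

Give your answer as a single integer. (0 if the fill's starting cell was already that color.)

Answer: 2

Derivation:
After op 1 paint(0,2,B):
RRBYYRR
RRRYYRR
RRRRBBB
RRRRBBB
RRRKKRR
After op 2 fill(4,3,R) [2 cells changed]:
RRBYYRR
RRRYYRR
RRRRBBB
RRRRBBB
RRRRRRR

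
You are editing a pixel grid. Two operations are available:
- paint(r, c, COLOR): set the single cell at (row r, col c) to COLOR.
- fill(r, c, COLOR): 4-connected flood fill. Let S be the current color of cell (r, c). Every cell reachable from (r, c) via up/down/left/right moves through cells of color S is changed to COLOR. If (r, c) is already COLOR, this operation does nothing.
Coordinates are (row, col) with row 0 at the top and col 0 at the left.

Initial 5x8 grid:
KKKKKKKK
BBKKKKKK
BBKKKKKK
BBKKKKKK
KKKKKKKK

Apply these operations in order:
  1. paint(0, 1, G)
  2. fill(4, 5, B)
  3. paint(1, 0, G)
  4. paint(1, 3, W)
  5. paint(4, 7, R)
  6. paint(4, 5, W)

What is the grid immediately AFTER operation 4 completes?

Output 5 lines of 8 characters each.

Answer: KGBBBBBB
GBBWBBBB
BBBBBBBB
BBBBBBBB
BBBBBBBB

Derivation:
After op 1 paint(0,1,G):
KGKKKKKK
BBKKKKKK
BBKKKKKK
BBKKKKKK
KKKKKKKK
After op 2 fill(4,5,B) [32 cells changed]:
KGBBBBBB
BBBBBBBB
BBBBBBBB
BBBBBBBB
BBBBBBBB
After op 3 paint(1,0,G):
KGBBBBBB
GBBBBBBB
BBBBBBBB
BBBBBBBB
BBBBBBBB
After op 4 paint(1,3,W):
KGBBBBBB
GBBWBBBB
BBBBBBBB
BBBBBBBB
BBBBBBBB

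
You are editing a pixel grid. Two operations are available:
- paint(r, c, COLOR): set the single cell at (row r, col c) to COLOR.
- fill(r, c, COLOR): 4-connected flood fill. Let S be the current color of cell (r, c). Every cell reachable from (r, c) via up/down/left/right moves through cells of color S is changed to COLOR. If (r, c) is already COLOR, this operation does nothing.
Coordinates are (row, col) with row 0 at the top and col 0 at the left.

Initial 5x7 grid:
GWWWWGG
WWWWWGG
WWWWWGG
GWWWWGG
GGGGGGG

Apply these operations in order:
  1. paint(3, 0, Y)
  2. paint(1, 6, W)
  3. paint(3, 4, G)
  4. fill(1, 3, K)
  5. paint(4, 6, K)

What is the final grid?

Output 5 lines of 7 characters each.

Answer: GKKKKGG
KKKKKGW
KKKKKGG
YKKKGGG
GGGGGGK

Derivation:
After op 1 paint(3,0,Y):
GWWWWGG
WWWWWGG
WWWWWGG
YWWWWGG
GGGGGGG
After op 2 paint(1,6,W):
GWWWWGG
WWWWWGW
WWWWWGG
YWWWWGG
GGGGGGG
After op 3 paint(3,4,G):
GWWWWGG
WWWWWGW
WWWWWGG
YWWWGGG
GGGGGGG
After op 4 fill(1,3,K) [17 cells changed]:
GKKKKGG
KKKKKGW
KKKKKGG
YKKKGGG
GGGGGGG
After op 5 paint(4,6,K):
GKKKKGG
KKKKKGW
KKKKKGG
YKKKGGG
GGGGGGK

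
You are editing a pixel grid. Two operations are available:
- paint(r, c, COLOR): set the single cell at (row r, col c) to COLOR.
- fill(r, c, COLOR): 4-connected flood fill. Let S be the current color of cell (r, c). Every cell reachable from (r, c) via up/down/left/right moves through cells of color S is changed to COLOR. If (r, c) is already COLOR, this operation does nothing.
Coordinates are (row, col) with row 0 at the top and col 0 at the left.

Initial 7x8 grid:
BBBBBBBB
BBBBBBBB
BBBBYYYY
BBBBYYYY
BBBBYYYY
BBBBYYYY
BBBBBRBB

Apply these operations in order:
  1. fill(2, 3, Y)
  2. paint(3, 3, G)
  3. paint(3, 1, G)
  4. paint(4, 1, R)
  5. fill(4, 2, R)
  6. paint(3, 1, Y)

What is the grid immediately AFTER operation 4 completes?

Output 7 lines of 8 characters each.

Answer: YYYYYYYY
YYYYYYYY
YYYYYYYY
YGYGYYYY
YRYYYYYY
YYYYYYYY
YYYYYRBB

Derivation:
After op 1 fill(2,3,Y) [37 cells changed]:
YYYYYYYY
YYYYYYYY
YYYYYYYY
YYYYYYYY
YYYYYYYY
YYYYYYYY
YYYYYRBB
After op 2 paint(3,3,G):
YYYYYYYY
YYYYYYYY
YYYYYYYY
YYYGYYYY
YYYYYYYY
YYYYYYYY
YYYYYRBB
After op 3 paint(3,1,G):
YYYYYYYY
YYYYYYYY
YYYYYYYY
YGYGYYYY
YYYYYYYY
YYYYYYYY
YYYYYRBB
After op 4 paint(4,1,R):
YYYYYYYY
YYYYYYYY
YYYYYYYY
YGYGYYYY
YRYYYYYY
YYYYYYYY
YYYYYRBB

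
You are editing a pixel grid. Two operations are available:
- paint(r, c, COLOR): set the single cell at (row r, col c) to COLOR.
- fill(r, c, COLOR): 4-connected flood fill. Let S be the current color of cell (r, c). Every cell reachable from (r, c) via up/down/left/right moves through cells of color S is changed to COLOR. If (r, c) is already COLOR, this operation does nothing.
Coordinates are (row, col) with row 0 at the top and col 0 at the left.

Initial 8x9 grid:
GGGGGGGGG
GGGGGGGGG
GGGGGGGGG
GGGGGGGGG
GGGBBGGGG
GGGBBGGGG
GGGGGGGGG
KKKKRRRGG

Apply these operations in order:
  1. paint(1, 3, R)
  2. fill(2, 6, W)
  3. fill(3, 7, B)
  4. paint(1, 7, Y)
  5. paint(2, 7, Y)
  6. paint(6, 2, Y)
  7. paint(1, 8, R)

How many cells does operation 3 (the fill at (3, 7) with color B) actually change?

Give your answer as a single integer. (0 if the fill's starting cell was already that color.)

After op 1 paint(1,3,R):
GGGGGGGGG
GGGRGGGGG
GGGGGGGGG
GGGGGGGGG
GGGBBGGGG
GGGBBGGGG
GGGGGGGGG
KKKKRRRGG
After op 2 fill(2,6,W) [60 cells changed]:
WWWWWWWWW
WWWRWWWWW
WWWWWWWWW
WWWWWWWWW
WWWBBWWWW
WWWBBWWWW
WWWWWWWWW
KKKKRRRWW
After op 3 fill(3,7,B) [60 cells changed]:
BBBBBBBBB
BBBRBBBBB
BBBBBBBBB
BBBBBBBBB
BBBBBBBBB
BBBBBBBBB
BBBBBBBBB
KKKKRRRBB

Answer: 60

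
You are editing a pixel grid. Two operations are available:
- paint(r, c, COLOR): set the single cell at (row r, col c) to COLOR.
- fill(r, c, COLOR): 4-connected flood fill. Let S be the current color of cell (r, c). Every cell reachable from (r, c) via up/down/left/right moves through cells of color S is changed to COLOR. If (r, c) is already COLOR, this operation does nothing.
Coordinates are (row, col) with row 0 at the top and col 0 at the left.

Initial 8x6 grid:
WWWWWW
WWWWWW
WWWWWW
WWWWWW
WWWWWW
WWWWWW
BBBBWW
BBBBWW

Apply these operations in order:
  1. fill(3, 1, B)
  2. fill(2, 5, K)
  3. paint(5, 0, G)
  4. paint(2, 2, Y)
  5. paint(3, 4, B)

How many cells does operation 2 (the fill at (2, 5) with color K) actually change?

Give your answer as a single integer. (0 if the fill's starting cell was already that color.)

Answer: 48

Derivation:
After op 1 fill(3,1,B) [40 cells changed]:
BBBBBB
BBBBBB
BBBBBB
BBBBBB
BBBBBB
BBBBBB
BBBBBB
BBBBBB
After op 2 fill(2,5,K) [48 cells changed]:
KKKKKK
KKKKKK
KKKKKK
KKKKKK
KKKKKK
KKKKKK
KKKKKK
KKKKKK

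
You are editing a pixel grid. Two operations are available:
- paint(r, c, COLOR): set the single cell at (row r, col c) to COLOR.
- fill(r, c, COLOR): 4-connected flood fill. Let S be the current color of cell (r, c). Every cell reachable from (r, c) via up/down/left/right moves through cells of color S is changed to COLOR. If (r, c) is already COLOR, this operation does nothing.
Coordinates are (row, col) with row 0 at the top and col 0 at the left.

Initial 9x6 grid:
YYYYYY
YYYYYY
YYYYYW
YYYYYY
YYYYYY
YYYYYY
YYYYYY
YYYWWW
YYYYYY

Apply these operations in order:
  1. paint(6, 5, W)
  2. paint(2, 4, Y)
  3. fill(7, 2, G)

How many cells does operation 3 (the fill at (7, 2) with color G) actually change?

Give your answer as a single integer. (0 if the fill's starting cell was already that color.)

After op 1 paint(6,5,W):
YYYYYY
YYYYYY
YYYYYW
YYYYYY
YYYYYY
YYYYYY
YYYYYW
YYYWWW
YYYYYY
After op 2 paint(2,4,Y):
YYYYYY
YYYYYY
YYYYYW
YYYYYY
YYYYYY
YYYYYY
YYYYYW
YYYWWW
YYYYYY
After op 3 fill(7,2,G) [49 cells changed]:
GGGGGG
GGGGGG
GGGGGW
GGGGGG
GGGGGG
GGGGGG
GGGGGW
GGGWWW
GGGGGG

Answer: 49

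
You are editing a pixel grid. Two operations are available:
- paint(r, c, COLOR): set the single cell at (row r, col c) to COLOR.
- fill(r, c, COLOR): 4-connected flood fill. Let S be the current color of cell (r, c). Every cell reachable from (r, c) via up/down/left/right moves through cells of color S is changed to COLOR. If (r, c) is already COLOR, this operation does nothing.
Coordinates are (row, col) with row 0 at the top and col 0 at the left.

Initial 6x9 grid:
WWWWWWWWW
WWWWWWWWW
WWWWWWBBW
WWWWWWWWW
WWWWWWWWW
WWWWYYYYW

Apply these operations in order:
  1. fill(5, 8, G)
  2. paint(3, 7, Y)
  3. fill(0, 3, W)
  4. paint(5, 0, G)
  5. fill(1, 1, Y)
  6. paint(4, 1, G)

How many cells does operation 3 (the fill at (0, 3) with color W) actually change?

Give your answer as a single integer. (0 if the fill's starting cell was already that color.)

After op 1 fill(5,8,G) [48 cells changed]:
GGGGGGGGG
GGGGGGGGG
GGGGGGBBG
GGGGGGGGG
GGGGGGGGG
GGGGYYYYG
After op 2 paint(3,7,Y):
GGGGGGGGG
GGGGGGGGG
GGGGGGBBG
GGGGGGGYG
GGGGGGGGG
GGGGYYYYG
After op 3 fill(0,3,W) [47 cells changed]:
WWWWWWWWW
WWWWWWWWW
WWWWWWBBW
WWWWWWWYW
WWWWWWWWW
WWWWYYYYW

Answer: 47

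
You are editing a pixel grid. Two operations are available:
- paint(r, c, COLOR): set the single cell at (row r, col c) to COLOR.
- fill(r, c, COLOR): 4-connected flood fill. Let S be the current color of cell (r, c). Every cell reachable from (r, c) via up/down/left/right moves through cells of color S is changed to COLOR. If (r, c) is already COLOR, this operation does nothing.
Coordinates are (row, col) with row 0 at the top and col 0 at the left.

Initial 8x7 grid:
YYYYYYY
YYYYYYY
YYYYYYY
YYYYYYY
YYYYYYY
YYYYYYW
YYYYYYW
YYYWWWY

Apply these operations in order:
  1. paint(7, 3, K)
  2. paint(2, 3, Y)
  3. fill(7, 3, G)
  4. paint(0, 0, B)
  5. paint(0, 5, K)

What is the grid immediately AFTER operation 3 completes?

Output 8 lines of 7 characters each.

Answer: YYYYYYY
YYYYYYY
YYYYYYY
YYYYYYY
YYYYYYY
YYYYYYW
YYYYYYW
YYYGWWY

Derivation:
After op 1 paint(7,3,K):
YYYYYYY
YYYYYYY
YYYYYYY
YYYYYYY
YYYYYYY
YYYYYYW
YYYYYYW
YYYKWWY
After op 2 paint(2,3,Y):
YYYYYYY
YYYYYYY
YYYYYYY
YYYYYYY
YYYYYYY
YYYYYYW
YYYYYYW
YYYKWWY
After op 3 fill(7,3,G) [1 cells changed]:
YYYYYYY
YYYYYYY
YYYYYYY
YYYYYYY
YYYYYYY
YYYYYYW
YYYYYYW
YYYGWWY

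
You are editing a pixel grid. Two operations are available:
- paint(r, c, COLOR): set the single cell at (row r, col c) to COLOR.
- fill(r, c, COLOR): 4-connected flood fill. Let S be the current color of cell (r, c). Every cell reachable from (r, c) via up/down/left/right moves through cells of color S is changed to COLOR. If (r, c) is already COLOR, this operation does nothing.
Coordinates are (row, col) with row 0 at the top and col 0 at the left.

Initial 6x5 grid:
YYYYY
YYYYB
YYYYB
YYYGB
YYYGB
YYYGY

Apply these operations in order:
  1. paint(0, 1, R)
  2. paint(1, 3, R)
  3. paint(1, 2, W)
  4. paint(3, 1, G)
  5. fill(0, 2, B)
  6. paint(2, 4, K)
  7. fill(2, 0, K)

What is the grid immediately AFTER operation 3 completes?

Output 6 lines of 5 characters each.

After op 1 paint(0,1,R):
YRYYY
YYYYB
YYYYB
YYYGB
YYYGB
YYYGY
After op 2 paint(1,3,R):
YRYYY
YYYRB
YYYYB
YYYGB
YYYGB
YYYGY
After op 3 paint(1,2,W):
YRYYY
YYWRB
YYYYB
YYYGB
YYYGB
YYYGY

Answer: YRYYY
YYWRB
YYYYB
YYYGB
YYYGB
YYYGY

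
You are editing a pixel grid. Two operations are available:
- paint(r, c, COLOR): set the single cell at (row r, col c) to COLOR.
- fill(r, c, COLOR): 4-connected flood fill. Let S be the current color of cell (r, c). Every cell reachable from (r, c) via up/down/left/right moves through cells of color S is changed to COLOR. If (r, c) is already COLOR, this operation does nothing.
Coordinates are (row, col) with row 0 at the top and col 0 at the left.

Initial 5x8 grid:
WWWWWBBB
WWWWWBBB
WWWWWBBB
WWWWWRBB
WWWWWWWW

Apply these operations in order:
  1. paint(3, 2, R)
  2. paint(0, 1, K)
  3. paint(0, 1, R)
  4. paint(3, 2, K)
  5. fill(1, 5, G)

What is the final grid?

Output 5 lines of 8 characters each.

Answer: WRWWWGGG
WWWWWGGG
WWWWWGGG
WWKWWRGG
WWWWWWWW

Derivation:
After op 1 paint(3,2,R):
WWWWWBBB
WWWWWBBB
WWWWWBBB
WWRWWRBB
WWWWWWWW
After op 2 paint(0,1,K):
WKWWWBBB
WWWWWBBB
WWWWWBBB
WWRWWRBB
WWWWWWWW
After op 3 paint(0,1,R):
WRWWWBBB
WWWWWBBB
WWWWWBBB
WWRWWRBB
WWWWWWWW
After op 4 paint(3,2,K):
WRWWWBBB
WWWWWBBB
WWWWWBBB
WWKWWRBB
WWWWWWWW
After op 5 fill(1,5,G) [11 cells changed]:
WRWWWGGG
WWWWWGGG
WWWWWGGG
WWKWWRGG
WWWWWWWW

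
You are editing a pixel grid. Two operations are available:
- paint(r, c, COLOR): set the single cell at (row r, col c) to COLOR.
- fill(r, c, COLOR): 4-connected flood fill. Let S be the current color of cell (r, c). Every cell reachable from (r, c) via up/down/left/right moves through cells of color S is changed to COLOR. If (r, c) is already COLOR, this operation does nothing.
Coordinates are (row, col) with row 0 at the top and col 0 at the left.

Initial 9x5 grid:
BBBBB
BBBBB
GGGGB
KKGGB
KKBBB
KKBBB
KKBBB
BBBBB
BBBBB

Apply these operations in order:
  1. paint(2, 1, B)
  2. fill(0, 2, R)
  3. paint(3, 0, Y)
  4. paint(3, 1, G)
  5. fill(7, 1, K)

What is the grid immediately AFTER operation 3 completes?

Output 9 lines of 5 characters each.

After op 1 paint(2,1,B):
BBBBB
BBBBB
GBGGB
KKGGB
KKBBB
KKBBB
KKBBB
BBBBB
BBBBB
After op 2 fill(0,2,R) [32 cells changed]:
RRRRR
RRRRR
GRGGR
KKGGR
KKRRR
KKRRR
KKRRR
RRRRR
RRRRR
After op 3 paint(3,0,Y):
RRRRR
RRRRR
GRGGR
YKGGR
KKRRR
KKRRR
KKRRR
RRRRR
RRRRR

Answer: RRRRR
RRRRR
GRGGR
YKGGR
KKRRR
KKRRR
KKRRR
RRRRR
RRRRR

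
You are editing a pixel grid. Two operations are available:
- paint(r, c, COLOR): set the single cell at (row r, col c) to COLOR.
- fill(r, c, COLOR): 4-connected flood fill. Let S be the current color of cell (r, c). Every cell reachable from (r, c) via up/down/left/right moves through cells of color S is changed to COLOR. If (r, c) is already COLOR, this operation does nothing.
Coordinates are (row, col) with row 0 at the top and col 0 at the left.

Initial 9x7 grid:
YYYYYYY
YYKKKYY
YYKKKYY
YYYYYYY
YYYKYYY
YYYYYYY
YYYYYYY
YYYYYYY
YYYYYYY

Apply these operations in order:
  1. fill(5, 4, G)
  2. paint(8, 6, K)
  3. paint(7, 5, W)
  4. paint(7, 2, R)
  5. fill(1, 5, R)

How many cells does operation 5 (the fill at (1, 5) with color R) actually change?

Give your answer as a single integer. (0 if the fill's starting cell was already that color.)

After op 1 fill(5,4,G) [56 cells changed]:
GGGGGGG
GGKKKGG
GGKKKGG
GGGGGGG
GGGKGGG
GGGGGGG
GGGGGGG
GGGGGGG
GGGGGGG
After op 2 paint(8,6,K):
GGGGGGG
GGKKKGG
GGKKKGG
GGGGGGG
GGGKGGG
GGGGGGG
GGGGGGG
GGGGGGG
GGGGGGK
After op 3 paint(7,5,W):
GGGGGGG
GGKKKGG
GGKKKGG
GGGGGGG
GGGKGGG
GGGGGGG
GGGGGGG
GGGGGWG
GGGGGGK
After op 4 paint(7,2,R):
GGGGGGG
GGKKKGG
GGKKKGG
GGGGGGG
GGGKGGG
GGGGGGG
GGGGGGG
GGRGGWG
GGGGGGK
After op 5 fill(1,5,R) [53 cells changed]:
RRRRRRR
RRKKKRR
RRKKKRR
RRRRRRR
RRRKRRR
RRRRRRR
RRRRRRR
RRRRRWR
RRRRRRK

Answer: 53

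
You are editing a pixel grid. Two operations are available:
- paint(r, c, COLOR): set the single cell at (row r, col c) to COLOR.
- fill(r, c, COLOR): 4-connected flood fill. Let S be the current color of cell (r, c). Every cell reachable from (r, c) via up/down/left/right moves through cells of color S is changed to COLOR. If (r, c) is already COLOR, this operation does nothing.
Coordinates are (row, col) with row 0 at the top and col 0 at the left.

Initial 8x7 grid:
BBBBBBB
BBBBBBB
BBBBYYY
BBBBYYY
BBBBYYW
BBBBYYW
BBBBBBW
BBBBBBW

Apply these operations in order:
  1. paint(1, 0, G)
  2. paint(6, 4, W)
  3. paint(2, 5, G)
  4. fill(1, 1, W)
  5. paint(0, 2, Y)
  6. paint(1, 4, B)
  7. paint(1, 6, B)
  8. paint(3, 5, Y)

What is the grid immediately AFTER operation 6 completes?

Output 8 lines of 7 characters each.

Answer: WWYWWWW
GWWWBWW
WWWWYGY
WWWWYYY
WWWWYYW
WWWWYYW
WWWWWWW
WWWWWWW

Derivation:
After op 1 paint(1,0,G):
BBBBBBB
GBBBBBB
BBBBYYY
BBBBYYY
BBBBYYW
BBBBYYW
BBBBBBW
BBBBBBW
After op 2 paint(6,4,W):
BBBBBBB
GBBBBBB
BBBBYYY
BBBBYYY
BBBBYYW
BBBBYYW
BBBBWBW
BBBBBBW
After op 3 paint(2,5,G):
BBBBBBB
GBBBBBB
BBBBYGY
BBBBYYY
BBBBYYW
BBBBYYW
BBBBWBW
BBBBBBW
After op 4 fill(1,1,W) [40 cells changed]:
WWWWWWW
GWWWWWW
WWWWYGY
WWWWYYY
WWWWYYW
WWWWYYW
WWWWWWW
WWWWWWW
After op 5 paint(0,2,Y):
WWYWWWW
GWWWWWW
WWWWYGY
WWWWYYY
WWWWYYW
WWWWYYW
WWWWWWW
WWWWWWW
After op 6 paint(1,4,B):
WWYWWWW
GWWWBWW
WWWWYGY
WWWWYYY
WWWWYYW
WWWWYYW
WWWWWWW
WWWWWWW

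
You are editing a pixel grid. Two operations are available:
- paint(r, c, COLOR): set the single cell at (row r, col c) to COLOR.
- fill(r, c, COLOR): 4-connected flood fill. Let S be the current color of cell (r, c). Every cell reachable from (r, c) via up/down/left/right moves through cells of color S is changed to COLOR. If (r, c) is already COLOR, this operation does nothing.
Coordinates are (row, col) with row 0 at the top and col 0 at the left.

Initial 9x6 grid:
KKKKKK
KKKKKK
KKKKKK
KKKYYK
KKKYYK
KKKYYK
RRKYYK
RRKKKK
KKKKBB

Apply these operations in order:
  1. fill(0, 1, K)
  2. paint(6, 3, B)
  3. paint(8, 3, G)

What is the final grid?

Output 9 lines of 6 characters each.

Answer: KKKKKK
KKKKKK
KKKKKK
KKKYYK
KKKYYK
KKKYYK
RRKBYK
RRKKKK
KKKGBB

Derivation:
After op 1 fill(0,1,K) [0 cells changed]:
KKKKKK
KKKKKK
KKKKKK
KKKYYK
KKKYYK
KKKYYK
RRKYYK
RRKKKK
KKKKBB
After op 2 paint(6,3,B):
KKKKKK
KKKKKK
KKKKKK
KKKYYK
KKKYYK
KKKYYK
RRKBYK
RRKKKK
KKKKBB
After op 3 paint(8,3,G):
KKKKKK
KKKKKK
KKKKKK
KKKYYK
KKKYYK
KKKYYK
RRKBYK
RRKKKK
KKKGBB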